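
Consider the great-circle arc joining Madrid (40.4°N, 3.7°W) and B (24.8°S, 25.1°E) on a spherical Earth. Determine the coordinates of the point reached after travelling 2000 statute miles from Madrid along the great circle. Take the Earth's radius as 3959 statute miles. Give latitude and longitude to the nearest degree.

Write both endpoints as unit vectors p₁, p₂ with components (cos φ cos λ, cos φ sin λ, sin φ).
The central angle between the endpoints is δ = arccos(p₁·p₂) ≈ 1.230 rad (70.5°). The total great-circle distance is δ·R ≈ 1.230 × 3959 ≈ 4871 mi, so the target fraction is f = 2000/4871 ≈ 0.411.
Interpolate at f ≈ 0.411 with slerp weights a = sin((1−f)δ)/sin δ ≈ 0.704, b = sin(fδ)/sin δ ≈ 0.513.
p = a·p₁ + b·p₂ ≈ (0.957, 0.163, 0.241); φ = arcsin(p_z) ≈ 13.93°, λ = atan2(p_y, p_x) ≈ 9.68°.

≈ (14°N, 10°E)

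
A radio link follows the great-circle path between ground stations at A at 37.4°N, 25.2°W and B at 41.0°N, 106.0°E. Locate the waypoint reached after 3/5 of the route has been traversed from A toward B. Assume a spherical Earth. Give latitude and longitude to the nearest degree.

Convert each endpoint to a unit vector on the sphere (x = cos φ cos λ, y = cos φ sin λ, z = sin φ).
The central angle between the endpoints is δ = arccos(p₁·p₂) ≈ 1.567 rad (89.8°).
Interpolate at f = 3/5 with slerp weights a = sin((1−f)δ)/sin δ ≈ 0.587, b = sin(fδ)/sin δ ≈ 0.808.
p = a·p₁ + b·p₂ ≈ (0.254, 0.388, 0.886); φ = arcsin(p_z) ≈ 62.41°, λ = atan2(p_y, p_x) ≈ 56.80°.

≈ 62°N, 57°E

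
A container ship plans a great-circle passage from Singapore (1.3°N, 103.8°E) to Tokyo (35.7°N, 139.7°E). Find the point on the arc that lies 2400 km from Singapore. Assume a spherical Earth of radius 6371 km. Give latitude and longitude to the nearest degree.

From cos δ = sin φ₁ sin φ₂ + cos φ₁ cos φ₂ cos Δλ, the central angle is δ ≈ 0.835 rad (47.9°). The total great-circle distance is δ·R ≈ 0.835 × 6371 ≈ 5322 km, so the target fraction is f = 2400/5322 ≈ 0.451.
Interpolate at f ≈ 0.451 with slerp weights a = sin((1−f)δ)/sin δ ≈ 0.597, b = sin(fδ)/sin δ ≈ 0.496.
p = a·p₁ + b·p₂ ≈ (-0.450, 0.840, 0.303); φ = arcsin(p_z) ≈ 17.64°, λ = atan2(p_y, p_x) ≈ 118.15°.

≈ 18°N, 118°E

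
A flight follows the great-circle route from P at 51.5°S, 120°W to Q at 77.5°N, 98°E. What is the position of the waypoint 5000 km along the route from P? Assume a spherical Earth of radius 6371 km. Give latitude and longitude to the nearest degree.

Write both endpoints as unit vectors p₁, p₂ with components (cos φ cos λ, cos φ sin λ, sin φ).
The central angle between the endpoints is δ = arccos(p₁·p₂) ≈ 2.626 rad (150.5°). The total great-circle distance is δ·R ≈ 2.626 × 6371 ≈ 16733 km, so the target fraction is f = 5000/16733 ≈ 0.299.
Interpolate at f ≈ 0.299 with slerp weights a = sin((1−f)δ)/sin δ ≈ 1.956, b = sin(fδ)/sin δ ≈ 1.434.
p = a·p₁ + b·p₂ ≈ (-0.652, -0.747, -0.130); φ = arcsin(p_z) ≈ -7.48°, λ = atan2(p_y, p_x) ≈ -131.12°.

≈ 7°S, 131°W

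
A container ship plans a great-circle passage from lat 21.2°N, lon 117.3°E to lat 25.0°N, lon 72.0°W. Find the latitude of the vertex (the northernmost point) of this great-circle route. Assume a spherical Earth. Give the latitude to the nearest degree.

The great circle lies in the plane with unit normal n̂ = (p₁ × p₂)/|p₁ × p₂|.
Here n̂_z ≈ +0.186; the vertex latitude is φ_max = arccos|n̂_z| ≈ 79.3°.
Check via Clairaut: cos φ_max = |cos φ₁| · sin C = cos(21.2°)·sin(11.5°) ≈ 0.186, again giving ≈ 79.3°.

≈ 79°N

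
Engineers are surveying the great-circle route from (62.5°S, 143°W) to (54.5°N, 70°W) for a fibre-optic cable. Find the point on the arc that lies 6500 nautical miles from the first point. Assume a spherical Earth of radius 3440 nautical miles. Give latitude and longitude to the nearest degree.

Convert each endpoint to a unit vector on the sphere (x = cos φ cos λ, y = cos φ sin λ, z = sin φ).
The central angle between the endpoints is δ = arccos(p₁·p₂) ≈ 2.270 rad (130.1°). The total great-circle distance is δ·R ≈ 2.270 × 3440 ≈ 7809 nmi, so the target fraction is f = 6500/7809 ≈ 0.832.
Interpolate at f ≈ 0.832 with slerp weights a = sin((1−f)δ)/sin δ ≈ 0.485, b = sin(fδ)/sin δ ≈ 1.241.
p = a·p₁ + b·p₂ ≈ (0.067, -0.812, 0.580); φ = arcsin(p_z) ≈ 35.43°, λ = atan2(p_y, p_x) ≈ -85.25°.

≈ (35°N, 85°W)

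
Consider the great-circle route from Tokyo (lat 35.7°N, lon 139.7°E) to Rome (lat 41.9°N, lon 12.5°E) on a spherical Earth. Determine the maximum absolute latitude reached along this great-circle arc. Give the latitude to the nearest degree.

The great circle lies in the plane with unit normal n̂ = (p₁ × p₂)/|p₁ × p₂|.
Here n̂_z ≈ -0.482; the vertex latitude is φ_max = arccos|n̂_z| ≈ 61.2°.
Check via Clairaut: cos φ_max = |cos φ₁| · sin C = cos(35.7°)·sin(36.4°) ≈ 0.482, again giving ≈ 61.2°.

≈ 61°N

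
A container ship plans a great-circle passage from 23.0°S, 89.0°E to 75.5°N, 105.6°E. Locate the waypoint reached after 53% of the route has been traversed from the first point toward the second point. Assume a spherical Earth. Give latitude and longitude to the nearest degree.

Convert each endpoint to a unit vector on the sphere (x = cos φ cos λ, y = cos φ sin λ, z = sin φ).
The central angle between the endpoints is δ = arccos(p₁·p₂) ≈ 1.729 rad (99.1°).
Interpolate at f = 0.53 with slerp weights a = sin((1−f)δ)/sin δ ≈ 0.735, b = sin(fδ)/sin δ ≈ 0.803.
p = a·p₁ + b·p₂ ≈ (-0.042, 0.870, 0.491); φ = arcsin(p_z) ≈ 29.37°, λ = atan2(p_y, p_x) ≈ 92.78°.

≈ 29°N, 93°E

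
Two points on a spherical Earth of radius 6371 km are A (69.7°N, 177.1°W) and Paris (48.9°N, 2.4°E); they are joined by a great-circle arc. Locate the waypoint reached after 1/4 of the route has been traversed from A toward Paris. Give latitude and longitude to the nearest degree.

Write both endpoints as unit vectors p₁, p₂ with components (cos φ cos λ, cos φ sin λ, sin φ).
The central angle between the endpoints is δ = arccos(p₁·p₂) ≈ 1.072 rad (61.4°).
Interpolate at f = 1/4 with slerp weights a = sin((1−f)δ)/sin δ ≈ 0.820, b = sin(fδ)/sin δ ≈ 0.302.
p = a·p₁ + b·p₂ ≈ (-0.086, -0.006, 0.996); φ = arcsin(p_z) ≈ 85.05°, λ = atan2(p_y, p_x) ≈ -175.95°.

≈ (85°N, 176°W)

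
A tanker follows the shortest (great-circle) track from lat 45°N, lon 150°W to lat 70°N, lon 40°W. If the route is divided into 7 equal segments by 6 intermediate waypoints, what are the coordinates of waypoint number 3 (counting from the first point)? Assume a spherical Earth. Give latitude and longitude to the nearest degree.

The haversine formula gives a central angle δ ≈ 0.950 rad (54.4°) between the endpoints.
Interpolate at f = 3/7 with slerp weights a = sin((1−f)δ)/sin δ ≈ 0.635, b = sin(fδ)/sin δ ≈ 0.487.
p = a·p₁ + b·p₂ ≈ (-0.261, -0.332, 0.907); φ = arcsin(p_z) ≈ 65.03°, λ = atan2(p_y, p_x) ≈ -128.25°.

≈ lat 65°N, lon 128°W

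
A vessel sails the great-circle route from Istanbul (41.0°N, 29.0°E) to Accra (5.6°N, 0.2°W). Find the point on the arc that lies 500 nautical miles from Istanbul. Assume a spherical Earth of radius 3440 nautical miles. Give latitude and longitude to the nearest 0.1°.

≈ (34.8°N, 21.9°E)

Write both endpoints as unit vectors p₁, p₂ with components (cos φ cos λ, cos φ sin λ, sin φ).
The central angle between the endpoints is δ = arccos(p₁·p₂) ≈ 0.767 rad (44.0°). The total great-circle distance is δ·R ≈ 0.767 × 3440 ≈ 2640 nmi, so the target fraction is f = 500/2640 ≈ 0.189.
Interpolate at f ≈ 0.189 with slerp weights a = sin((1−f)δ)/sin δ ≈ 0.839, b = sin(fδ)/sin δ ≈ 0.209.
p = a·p₁ + b·p₂ ≈ (0.762, 0.306, 0.571); φ = arcsin(p_z) ≈ 34.82°, λ = atan2(p_y, p_x) ≈ 21.91°.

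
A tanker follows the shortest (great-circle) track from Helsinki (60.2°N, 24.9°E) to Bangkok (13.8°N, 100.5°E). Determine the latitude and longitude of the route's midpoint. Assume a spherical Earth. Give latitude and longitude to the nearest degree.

≈ 43°N, 77°E

Convert each endpoint to a unit vector on the sphere (x = cos φ cos λ, y = cos φ sin λ, z = sin φ).
The central angle between the endpoints is δ = arccos(p₁·p₂) ≈ 1.238 rad (70.9°).
Interpolate at f = 1/2 with slerp weights a = sin((1−f)δ)/sin δ ≈ 0.614, b = sin(fδ)/sin δ ≈ 0.614.
p = a·p₁ + b·p₂ ≈ (0.168, 0.715, 0.679); φ = arcsin(p_z) ≈ 42.77°, λ = atan2(p_y, p_x) ≈ 76.76°.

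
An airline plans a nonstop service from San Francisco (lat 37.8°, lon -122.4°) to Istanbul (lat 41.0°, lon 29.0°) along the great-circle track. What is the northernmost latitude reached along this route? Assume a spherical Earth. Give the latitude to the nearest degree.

≈ 73°

The great circle lies in the plane with unit normal n̂ = (p₁ × p₂)/|p₁ × p₂|.
Here n̂_z ≈ +0.288; the vertex latitude is φ_max = arccos|n̂_z| ≈ 73.3°.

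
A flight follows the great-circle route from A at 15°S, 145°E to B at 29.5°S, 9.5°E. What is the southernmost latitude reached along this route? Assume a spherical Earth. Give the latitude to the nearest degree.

≈ 48°S

The great circle lies in the plane with unit normal n̂ = (p₁ × p₂)/|p₁ × p₂|.
Here n̂_z ≈ -0.668; the vertex latitude is φ_max = arccos|n̂_z| ≈ 48.1°.
Check via Clairaut: cos φ_max = |cos φ₁| · sin C = cos(15.0°)·sin(136.2°) ≈ 0.668, again giving ≈ 48.1°.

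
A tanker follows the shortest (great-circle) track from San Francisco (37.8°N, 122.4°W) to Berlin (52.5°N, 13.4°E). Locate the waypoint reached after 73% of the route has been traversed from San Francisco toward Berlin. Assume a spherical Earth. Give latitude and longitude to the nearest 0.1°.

Write both endpoints as unit vectors p₁, p₂ with components (cos φ cos λ, cos φ sin λ, sin φ).
The central angle between the endpoints is δ = arccos(p₁·p₂) ≈ 1.429 rad (81.9°).
Interpolate at f = 0.73 with slerp weights a = sin((1−f)δ)/sin δ ≈ 0.380, b = sin(fδ)/sin δ ≈ 0.873.
p = a·p₁ + b·p₂ ≈ (0.356, -0.130, 0.925); φ = arcsin(p_z) ≈ 67.73°, λ = atan2(p_y, p_x) ≈ -20.13°.

≈ 67.7°N, 20.1°W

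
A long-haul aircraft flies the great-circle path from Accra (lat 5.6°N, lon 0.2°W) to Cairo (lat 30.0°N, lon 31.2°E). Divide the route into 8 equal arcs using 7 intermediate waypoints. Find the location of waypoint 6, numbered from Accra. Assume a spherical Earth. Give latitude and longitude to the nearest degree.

The haversine formula gives a central angle δ ≈ 0.669 rad (38.3°) between the endpoints.
Interpolate at f = 6/8 with slerp weights a = sin((1−f)δ)/sin δ ≈ 0.268, b = sin(fδ)/sin δ ≈ 0.775.
p = a·p₁ + b·p₂ ≈ (0.842, 0.347, 0.414); φ = arcsin(p_z) ≈ 24.45°, λ = atan2(p_y, p_x) ≈ 22.41°.

≈ lat 24°N, lon 22°E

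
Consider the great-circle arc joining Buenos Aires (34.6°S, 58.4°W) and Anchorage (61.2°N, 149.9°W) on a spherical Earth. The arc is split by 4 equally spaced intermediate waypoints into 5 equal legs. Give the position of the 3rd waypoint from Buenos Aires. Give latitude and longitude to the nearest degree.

The haversine formula gives a central angle δ ≈ 2.104 rad (120.5°) between the endpoints.
Interpolate at f = 3/5 with slerp weights a = sin((1−f)δ)/sin δ ≈ 0.866, b = sin(fδ)/sin δ ≈ 1.106.
p = a·p₁ + b·p₂ ≈ (-0.088, -0.874, 0.478); φ = arcsin(p_z) ≈ 28.54°, λ = atan2(p_y, p_x) ≈ -95.73°.

≈ 29°N, 96°W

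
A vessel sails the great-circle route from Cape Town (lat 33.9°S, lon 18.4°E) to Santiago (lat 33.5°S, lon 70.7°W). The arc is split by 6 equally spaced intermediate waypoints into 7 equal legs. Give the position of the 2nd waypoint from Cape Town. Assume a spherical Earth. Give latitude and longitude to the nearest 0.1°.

From cos δ = sin φ₁ sin φ₂ + cos φ₁ cos φ₂ cos Δλ, the central angle is δ ≈ 1.246 rad (71.4°).
Interpolate at f = 2/7 with slerp weights a = sin((1−f)δ)/sin δ ≈ 0.820, b = sin(fδ)/sin δ ≈ 0.368.
p = a·p₁ + b·p₂ ≈ (0.747, -0.075, -0.660); φ = arcsin(p_z) ≈ -41.33°, λ = atan2(p_y, p_x) ≈ -5.70°.

≈ lat 41.3°S, lon 5.7°W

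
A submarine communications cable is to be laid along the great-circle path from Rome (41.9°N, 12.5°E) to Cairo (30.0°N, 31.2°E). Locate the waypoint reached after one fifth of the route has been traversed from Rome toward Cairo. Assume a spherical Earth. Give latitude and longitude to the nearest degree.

≈ 40°N, 17°E

Write both endpoints as unit vectors p₁, p₂ with components (cos φ cos λ, cos φ sin λ, sin φ).
The central angle between the endpoints is δ = arccos(p₁·p₂) ≈ 0.335 rad (19.2°).
Interpolate at f = 1/5 with slerp weights a = sin((1−f)δ)/sin δ ≈ 0.805, b = sin(fδ)/sin δ ≈ 0.204.
p = a·p₁ + b·p₂ ≈ (0.736, 0.221, 0.640); φ = arcsin(p_z) ≈ 39.77°, λ = atan2(p_y, p_x) ≈ 16.72°.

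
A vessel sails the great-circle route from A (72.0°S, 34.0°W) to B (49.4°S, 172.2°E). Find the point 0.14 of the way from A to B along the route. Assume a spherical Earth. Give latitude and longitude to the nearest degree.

The haversine formula gives a central angle δ ≈ 0.998 rad (57.2°) between the endpoints.
Interpolate at f = 0.14 with slerp weights a = sin((1−f)δ)/sin δ ≈ 0.900, b = sin(fδ)/sin δ ≈ 0.166.
p = a·p₁ + b·p₂ ≈ (0.124, -0.141, -0.982); φ = arcsin(p_z) ≈ -79.19°, λ = atan2(p_y, p_x) ≈ -48.70°.

≈ (79°S, 49°W)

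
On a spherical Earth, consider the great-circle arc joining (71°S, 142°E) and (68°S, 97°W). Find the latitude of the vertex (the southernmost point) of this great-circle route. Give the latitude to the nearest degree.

≈ 80°S

The great circle lies in the plane with unit normal n̂ = (p₁ × p₂)/|p₁ × p₂|.
Here n̂_z ≈ +0.180; the vertex latitude is φ_max = arccos|n̂_z| ≈ 79.6°.
Check via Clairaut: cos φ_max = |cos φ₁| · sin C = cos(71.0°)·sin(146.5°) ≈ 0.180, again giving ≈ 79.6°.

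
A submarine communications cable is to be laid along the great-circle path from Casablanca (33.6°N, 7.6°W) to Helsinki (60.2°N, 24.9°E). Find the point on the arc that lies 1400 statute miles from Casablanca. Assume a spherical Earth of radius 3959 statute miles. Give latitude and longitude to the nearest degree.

Write both endpoints as unit vectors p₁, p₂ with components (cos φ cos λ, cos φ sin λ, sin φ).
The central angle between the endpoints is δ = arccos(p₁·p₂) ≈ 0.593 rad (34.0°). The total great-circle distance is δ·R ≈ 0.593 × 3959 ≈ 2347 mi, so the target fraction is f = 1400/2347 ≈ 0.596.
Interpolate at f ≈ 0.596 with slerp weights a = sin((1−f)δ)/sin δ ≈ 0.424, b = sin(fδ)/sin δ ≈ 0.620.
p = a·p₁ + b·p₂ ≈ (0.630, 0.083, 0.773); φ = arcsin(p_z) ≈ 50.58°, λ = atan2(p_y, p_x) ≈ 7.51°.

≈ 51°N, 8°E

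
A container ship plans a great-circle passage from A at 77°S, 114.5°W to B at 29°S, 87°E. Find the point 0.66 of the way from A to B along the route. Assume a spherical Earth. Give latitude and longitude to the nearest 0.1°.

From cos δ = sin φ₁ sin φ₂ + cos φ₁ cos φ₂ cos Δλ, the central angle is δ ≈ 1.277 rad (73.2°).
Interpolate at f = 0.66 with slerp weights a = sin((1−f)δ)/sin δ ≈ 0.440, b = sin(fδ)/sin δ ≈ 0.780.
p = a·p₁ + b·p₂ ≈ (-0.005, 0.591, -0.806); φ = arcsin(p_z) ≈ -53.75°, λ = atan2(p_y, p_x) ≈ 90.51°.

≈ 53.7°S, 90.5°E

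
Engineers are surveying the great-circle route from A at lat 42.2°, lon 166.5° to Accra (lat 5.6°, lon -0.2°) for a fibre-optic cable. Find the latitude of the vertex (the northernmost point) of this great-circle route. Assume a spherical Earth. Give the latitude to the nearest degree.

The great circle lies in the plane with unit normal n̂ = (p₁ × p₂)/|p₁ × p₂|.
Here n̂_z ≈ -0.224; the vertex latitude is φ_max = arccos|n̂_z| ≈ 77.1°.
Check via Clairaut: cos φ_max = |cos φ₁| · sin C = cos(42.2°)·sin(17.6°) ≈ 0.224, again giving ≈ 77.1°.

≈ 77°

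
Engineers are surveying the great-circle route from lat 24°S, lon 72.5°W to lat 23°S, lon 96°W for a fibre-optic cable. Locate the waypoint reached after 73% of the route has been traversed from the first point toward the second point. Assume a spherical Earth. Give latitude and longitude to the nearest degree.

The haversine formula gives a central angle δ ≈ 0.376 rad (21.5°) between the endpoints.
Interpolate at f = 0.73 with slerp weights a = sin((1−f)δ)/sin δ ≈ 0.276, b = sin(fδ)/sin δ ≈ 0.738.
p = a·p₁ + b·p₂ ≈ (0.005, -0.916, -0.401); φ = arcsin(p_z) ≈ -23.62°, λ = atan2(p_y, p_x) ≈ -89.70°.

≈ lat 24°S, lon 90°W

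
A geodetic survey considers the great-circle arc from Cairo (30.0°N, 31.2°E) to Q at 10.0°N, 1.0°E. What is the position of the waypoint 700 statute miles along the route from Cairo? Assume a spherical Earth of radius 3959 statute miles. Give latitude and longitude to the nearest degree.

Convert each endpoint to a unit vector on the sphere (x = cos φ cos λ, y = cos φ sin λ, z = sin φ).
The central angle between the endpoints is δ = arccos(p₁·p₂) ≈ 0.602 rad (34.5°). The total great-circle distance is δ·R ≈ 0.602 × 3959 ≈ 2385 mi, so the target fraction is f = 700/2385 ≈ 0.293.
Interpolate at f ≈ 0.293 with slerp weights a = sin((1−f)δ)/sin δ ≈ 0.729, b = sin(fδ)/sin δ ≈ 0.310.
p = a·p₁ + b·p₂ ≈ (0.845, 0.332, 0.418); φ = arcsin(p_z) ≈ 24.72°, λ = atan2(p_y, p_x) ≈ 21.45°.

≈ 25°N, 21°E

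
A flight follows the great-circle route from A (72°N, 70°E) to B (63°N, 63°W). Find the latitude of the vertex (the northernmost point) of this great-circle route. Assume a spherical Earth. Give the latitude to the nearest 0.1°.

≈ 81.0°N

The great circle lies in the plane with unit normal n̂ = (p₁ × p₂)/|p₁ × p₂|.
Here n̂_z ≈ -0.156; the vertex latitude is φ_max = arccos|n̂_z| ≈ 81.0°.
Check via Clairaut: cos φ_max = |cos φ₁| · sin C = cos(72.0°)·sin(30.2°) ≈ 0.156, again giving ≈ 81.0°.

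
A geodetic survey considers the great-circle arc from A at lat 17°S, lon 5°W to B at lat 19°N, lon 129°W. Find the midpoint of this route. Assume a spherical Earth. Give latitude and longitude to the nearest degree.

Convert each endpoint to a unit vector on the sphere (x = cos φ cos λ, y = cos φ sin λ, z = sin φ).
The central angle between the endpoints is δ = arccos(p₁·p₂) ≈ 2.215 rad (126.9°).
Interpolate at f = 1/2 with slerp weights a = sin((1−f)δ)/sin δ ≈ 1.119, b = sin(fδ)/sin δ ≈ 1.119.
p = a·p₁ + b·p₂ ≈ (0.400, -0.916, 0.037); φ = arcsin(p_z) ≈ 2.13°, λ = atan2(p_y, p_x) ≈ -66.39°.

≈ lat 2°N, lon 66°W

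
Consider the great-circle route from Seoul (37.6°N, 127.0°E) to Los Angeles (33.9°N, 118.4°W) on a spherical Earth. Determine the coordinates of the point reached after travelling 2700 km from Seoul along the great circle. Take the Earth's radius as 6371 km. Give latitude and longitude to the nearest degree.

From cos δ = sin φ₁ sin φ₂ + cos φ₁ cos φ₂ cos Δλ, the central angle is δ ≈ 1.504 rad (86.2°). The total great-circle distance is δ·R ≈ 1.504 × 6371 ≈ 9583 km, so the target fraction is f = 2700/9583 ≈ 0.282.
Interpolate at f ≈ 0.282 with slerp weights a = sin((1−f)δ)/sin δ ≈ 0.884, b = sin(fδ)/sin δ ≈ 0.412.
p = a·p₁ + b·p₂ ≈ (-0.584, 0.259, 0.769); φ = arcsin(p_z) ≈ 50.29°, λ = atan2(p_y, p_x) ≈ 156.13°.

≈ 50°N, 156°E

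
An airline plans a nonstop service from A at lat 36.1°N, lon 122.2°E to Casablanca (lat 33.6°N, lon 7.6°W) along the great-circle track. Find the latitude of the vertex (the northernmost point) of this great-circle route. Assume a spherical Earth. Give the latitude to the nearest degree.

The great circle lies in the plane with unit normal n̂ = (p₁ × p₂)/|p₁ × p₂|.
Here n̂_z ≈ -0.520; the vertex latitude is φ_max = arccos|n̂_z| ≈ 58.7°.
Check via Clairaut: cos φ_max = |cos φ₁| · sin C = cos(36.1°)·sin(40.1°) ≈ 0.520, again giving ≈ 58.7°.

≈ 59°N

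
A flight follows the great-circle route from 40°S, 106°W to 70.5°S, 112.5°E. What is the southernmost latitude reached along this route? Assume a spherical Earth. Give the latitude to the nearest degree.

The great circle lies in the plane with unit normal n̂ = (p₁ × p₂)/|p₁ × p₂|.
Here n̂_z ≈ -0.174; the vertex latitude is φ_max = arccos|n̂_z| ≈ 80.0°.

≈ 80°S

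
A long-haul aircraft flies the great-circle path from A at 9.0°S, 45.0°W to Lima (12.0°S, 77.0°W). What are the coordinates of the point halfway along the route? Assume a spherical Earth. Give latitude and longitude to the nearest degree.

Convert each endpoint to a unit vector on the sphere (x = cos φ cos λ, y = cos φ sin λ, z = sin φ).
The central angle between the endpoints is δ = arccos(p₁·p₂) ≈ 0.551 rad (31.6°).
Interpolate at f = 1/2 with slerp weights a = sin((1−f)δ)/sin δ ≈ 0.520, b = sin(fδ)/sin δ ≈ 0.520.
p = a·p₁ + b·p₂ ≈ (0.477, -0.858, -0.189); φ = arcsin(p_z) ≈ -10.91°, λ = atan2(p_y, p_x) ≈ -60.92°.

≈ 11°S, 61°W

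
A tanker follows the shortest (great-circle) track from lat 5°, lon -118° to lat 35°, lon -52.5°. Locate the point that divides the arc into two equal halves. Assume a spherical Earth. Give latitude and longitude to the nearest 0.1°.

Write both endpoints as unit vectors p₁, p₂ with components (cos φ cos λ, cos φ sin λ, sin φ).
The central angle between the endpoints is δ = arccos(p₁·p₂) ≈ 1.172 rad (67.1°).
Interpolate at f = 1/2 with slerp weights a = sin((1−f)δ)/sin δ ≈ 0.600, b = sin(fδ)/sin δ ≈ 0.600.
p = a·p₁ + b·p₂ ≈ (0.019, -0.918, 0.397); φ = arcsin(p_z) ≈ 23.36°, λ = atan2(p_y, p_x) ≈ -88.84°.

≈ lat 23.4°, lon -88.8°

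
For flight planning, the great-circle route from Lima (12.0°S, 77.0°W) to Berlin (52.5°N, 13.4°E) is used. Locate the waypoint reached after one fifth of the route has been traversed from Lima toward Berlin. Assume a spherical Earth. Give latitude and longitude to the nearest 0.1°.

Write both endpoints as unit vectors p₁, p₂ with components (cos φ cos λ, cos φ sin λ, sin φ).
The central angle between the endpoints is δ = arccos(p₁·p₂) ≈ 1.741 rad (99.7°).
Interpolate at f = 1/5 with slerp weights a = sin((1−f)δ)/sin δ ≈ 0.999, b = sin(fδ)/sin δ ≈ 0.346.
p = a·p₁ + b·p₂ ≈ (0.425, -0.903, 0.067); φ = arcsin(p_z) ≈ 3.84°, λ = atan2(p_y, p_x) ≈ -64.81°.

≈ 3.8°N, 64.8°W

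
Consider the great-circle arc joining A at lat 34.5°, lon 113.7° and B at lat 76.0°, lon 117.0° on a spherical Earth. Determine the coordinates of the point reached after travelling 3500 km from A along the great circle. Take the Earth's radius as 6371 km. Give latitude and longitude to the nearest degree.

≈ lat 66°, lon 115°

Convert each endpoint to a unit vector on the sphere (x = cos φ cos λ, y = cos φ sin λ, z = sin φ).
The central angle between the endpoints is δ = arccos(p₁·p₂) ≈ 0.725 rad (41.5°). The total great-circle distance is δ·R ≈ 0.725 × 6371 ≈ 4618 km, so the target fraction is f = 3500/4618 ≈ 0.758.
Interpolate at f ≈ 0.758 with slerp weights a = sin((1−f)δ)/sin δ ≈ 0.263, b = sin(fδ)/sin δ ≈ 0.788.
p = a·p₁ + b·p₂ ≈ (-0.174, 0.368, 0.913); φ = arcsin(p_z) ≈ 65.96°, λ = atan2(p_y, p_x) ≈ 115.24°.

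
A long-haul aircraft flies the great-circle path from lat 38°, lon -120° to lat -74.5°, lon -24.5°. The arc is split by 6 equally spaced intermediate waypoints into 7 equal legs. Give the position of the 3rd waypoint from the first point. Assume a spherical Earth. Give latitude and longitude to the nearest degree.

Convert each endpoint to a unit vector on the sphere (x = cos φ cos λ, y = cos φ sin λ, z = sin φ).
The central angle between the endpoints is δ = arccos(p₁·p₂) ≈ 2.231 rad (127.8°).
Interpolate at f = 3/7 with slerp weights a = sin((1−f)δ)/sin δ ≈ 1.211, b = sin(fδ)/sin δ ≈ 1.035.
p = a·p₁ + b·p₂ ≈ (-0.226, -0.941, -0.251); φ = arcsin(p_z) ≈ -14.55°, λ = atan2(p_y, p_x) ≈ -103.48°.

≈ lat -15°, lon -103°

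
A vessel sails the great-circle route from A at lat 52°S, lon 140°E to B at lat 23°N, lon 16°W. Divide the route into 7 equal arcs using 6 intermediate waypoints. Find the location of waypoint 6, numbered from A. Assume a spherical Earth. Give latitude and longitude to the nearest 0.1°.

From cos δ = sin φ₁ sin φ₂ + cos φ₁ cos φ₂ cos Δλ, the central angle is δ ≈ 2.542 rad (145.7°).
Interpolate at f = 6/7 with slerp weights a = sin((1−f)δ)/sin δ ≈ 0.630, b = sin(fδ)/sin δ ≈ 1.455.
p = a·p₁ + b·p₂ ≈ (0.990, -0.120, 0.072); φ = arcsin(p_z) ≈ 4.14°, λ = atan2(p_y, p_x) ≈ -6.91°.

≈ lat 4.1°N, lon 6.9°W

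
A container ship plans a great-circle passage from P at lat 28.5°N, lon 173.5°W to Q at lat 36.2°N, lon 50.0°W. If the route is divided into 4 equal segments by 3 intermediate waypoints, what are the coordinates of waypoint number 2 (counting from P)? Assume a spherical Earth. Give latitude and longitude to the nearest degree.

≈ lat 53°N, lon 116°W

From cos δ = sin φ₁ sin φ₂ + cos φ₁ cos φ₂ cos Δλ, the central angle is δ ≈ 1.681 rad (96.3°).
Interpolate at f = 2/4 with slerp weights a = sin((1−f)δ)/sin δ ≈ 0.749, b = sin(fδ)/sin δ ≈ 0.749.
p = a·p₁ + b·p₂ ≈ (-0.266, -0.538, 0.800); φ = arcsin(p_z) ≈ 53.14°, λ = atan2(p_y, p_x) ≈ -116.29°.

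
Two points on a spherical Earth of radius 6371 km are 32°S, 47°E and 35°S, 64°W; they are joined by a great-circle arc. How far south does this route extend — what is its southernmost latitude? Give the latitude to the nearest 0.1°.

≈ 49.5°S

The great circle lies in the plane with unit normal n̂ = (p₁ × p₂)/|p₁ × p₂|.
Here n̂_z ≈ -0.650; the vertex latitude is φ_max = arccos|n̂_z| ≈ 49.5°.
Check via Clairaut: cos φ_max = |cos φ₁| · sin C = cos(32.0°)·sin(130.0°) ≈ 0.650, again giving ≈ 49.5°.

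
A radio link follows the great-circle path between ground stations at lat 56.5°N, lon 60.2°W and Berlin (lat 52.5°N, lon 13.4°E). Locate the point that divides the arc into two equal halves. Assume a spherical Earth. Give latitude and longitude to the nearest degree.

≈ lat 60°N, lon 21°W

Write both endpoints as unit vectors p₁, p₂ with components (cos φ cos λ, cos φ sin λ, sin φ).
The central angle between the endpoints is δ = arccos(p₁·p₂) ≈ 0.713 rad (40.8°).
Interpolate at f = 1/2 with slerp weights a = sin((1−f)δ)/sin δ ≈ 0.534, b = sin(fδ)/sin δ ≈ 0.534.
p = a·p₁ + b·p₂ ≈ (0.462, -0.180, 0.868); φ = arcsin(p_z) ≈ 60.25°, λ = atan2(p_y, p_x) ≈ -21.30°.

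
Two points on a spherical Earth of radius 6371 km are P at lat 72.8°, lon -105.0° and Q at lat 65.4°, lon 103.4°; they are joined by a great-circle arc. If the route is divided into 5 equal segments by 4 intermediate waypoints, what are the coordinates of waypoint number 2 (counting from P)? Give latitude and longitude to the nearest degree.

≈ lat 85°, lon -176°

Convert each endpoint to a unit vector on the sphere (x = cos φ cos λ, y = cos φ sin λ, z = sin φ).
The central angle between the endpoints is δ = arccos(p₁·p₂) ≈ 0.707 rad (40.5°).
Interpolate at f = 2/5 with slerp weights a = sin((1−f)δ)/sin δ ≈ 0.634, b = sin(fδ)/sin δ ≈ 0.430.
p = a·p₁ + b·p₂ ≈ (-0.090, -0.007, 0.996); φ = arcsin(p_z) ≈ 84.82°, λ = atan2(p_y, p_x) ≈ -175.53°.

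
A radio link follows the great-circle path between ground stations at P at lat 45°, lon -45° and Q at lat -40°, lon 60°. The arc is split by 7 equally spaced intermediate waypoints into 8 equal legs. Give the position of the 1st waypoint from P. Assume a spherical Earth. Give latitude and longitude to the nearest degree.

From cos δ = sin φ₁ sin φ₂ + cos φ₁ cos φ₂ cos Δλ, the central angle is δ ≈ 2.208 rad (126.5°).
Interpolate at f = 1/8 with slerp weights a = sin((1−f)δ)/sin δ ≈ 1.164, b = sin(fδ)/sin δ ≈ 0.339.
p = a·p₁ + b·p₂ ≈ (0.712, -0.357, 0.605); φ = arcsin(p_z) ≈ 37.23°, λ = atan2(p_y, p_x) ≈ -26.64°.

≈ lat 37°, lon -27°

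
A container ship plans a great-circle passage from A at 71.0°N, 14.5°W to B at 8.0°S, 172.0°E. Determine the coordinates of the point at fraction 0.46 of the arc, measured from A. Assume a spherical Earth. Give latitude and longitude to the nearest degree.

≈ 55°N, 176°E

Convert each endpoint to a unit vector on the sphere (x = cos φ cos λ, y = cos φ sin λ, z = sin φ).
The central angle between the endpoints is δ = arccos(p₁·p₂) ≈ 2.040 rad (116.9°).
Interpolate at f = 0.46 with slerp weights a = sin((1−f)δ)/sin δ ≈ 1.000, b = sin(fδ)/sin δ ≈ 0.904.
p = a·p₁ + b·p₂ ≈ (-0.571, 0.043, 0.819); φ = arcsin(p_z) ≈ 55.03°, λ = atan2(p_y, p_x) ≈ 175.69°.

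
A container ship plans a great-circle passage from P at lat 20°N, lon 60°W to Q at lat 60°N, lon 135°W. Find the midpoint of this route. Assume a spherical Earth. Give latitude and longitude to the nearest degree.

≈ lat 46°N, lon 84°W

Convert each endpoint to a unit vector on the sphere (x = cos φ cos λ, y = cos φ sin λ, z = sin φ).
The central angle between the endpoints is δ = arccos(p₁·p₂) ≈ 1.140 rad (65.3°).
Interpolate at f = 1/2 with slerp weights a = sin((1−f)δ)/sin δ ≈ 0.594, b = sin(fδ)/sin δ ≈ 0.594.
p = a·p₁ + b·p₂ ≈ (0.069, -0.693, 0.717); φ = arcsin(p_z) ≈ 45.84°, λ = atan2(p_y, p_x) ≈ -84.31°.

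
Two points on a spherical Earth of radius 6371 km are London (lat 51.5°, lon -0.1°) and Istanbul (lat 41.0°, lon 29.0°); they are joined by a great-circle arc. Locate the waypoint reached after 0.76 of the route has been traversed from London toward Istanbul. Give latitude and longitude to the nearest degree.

≈ lat 44°, lon 23°

Write both endpoints as unit vectors p₁, p₂ with components (cos φ cos λ, cos φ sin λ, sin φ).
The central angle between the endpoints is δ = arccos(p₁·p₂) ≈ 0.393 rad (22.5°).
Interpolate at f = 0.76 with slerp weights a = sin((1−f)δ)/sin δ ≈ 0.246, b = sin(fδ)/sin δ ≈ 0.768.
p = a·p₁ + b·p₂ ≈ (0.660, 0.281, 0.697); φ = arcsin(p_z) ≈ 44.15°, λ = atan2(p_y, p_x) ≈ 23.04°.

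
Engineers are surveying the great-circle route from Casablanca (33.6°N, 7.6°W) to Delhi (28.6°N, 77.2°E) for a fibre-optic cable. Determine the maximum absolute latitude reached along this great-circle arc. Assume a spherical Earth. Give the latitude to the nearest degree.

≈ 39°N

The great circle lies in the plane with unit normal n̂ = (p₁ × p₂)/|p₁ × p₂|.
Here n̂_z ≈ +0.772; the vertex latitude is φ_max = arccos|n̂_z| ≈ 39.5°.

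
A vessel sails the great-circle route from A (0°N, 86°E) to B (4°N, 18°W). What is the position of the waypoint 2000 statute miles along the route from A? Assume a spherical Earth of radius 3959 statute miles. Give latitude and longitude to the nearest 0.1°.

≈ (2.0°N, 57.1°E)

From cos δ = sin φ₁ sin φ₂ + cos φ₁ cos φ₂ cos Δλ, the central angle is δ ≈ 1.815 rad (104.0°). The total great-circle distance is δ·R ≈ 1.815 × 3959 ≈ 7184 mi, so the target fraction is f = 2000/7184 ≈ 0.278.
Interpolate at f ≈ 0.278 with slerp weights a = sin((1−f)δ)/sin δ ≈ 0.995, b = sin(fδ)/sin δ ≈ 0.499.
p = a·p₁ + b·p₂ ≈ (0.543, 0.839, 0.035); φ = arcsin(p_z) ≈ 1.99°, λ = atan2(p_y, p_x) ≈ 57.12°.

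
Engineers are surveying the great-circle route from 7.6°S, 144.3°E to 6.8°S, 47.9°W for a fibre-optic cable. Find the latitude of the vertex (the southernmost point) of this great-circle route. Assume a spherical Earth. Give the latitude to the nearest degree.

The great circle lies in the plane with unit normal n̂ = (p₁ × p₂)/|p₁ × p₂|.
Here n̂_z ≈ +0.644; the vertex latitude is φ_max = arccos|n̂_z| ≈ 49.9°.

≈ 50°S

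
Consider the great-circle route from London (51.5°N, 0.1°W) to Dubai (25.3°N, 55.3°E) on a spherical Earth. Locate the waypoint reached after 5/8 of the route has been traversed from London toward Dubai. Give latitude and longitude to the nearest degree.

≈ 38°N, 40°E

Convert each endpoint to a unit vector on the sphere (x = cos φ cos λ, y = cos φ sin λ, z = sin φ).
The central angle between the endpoints is δ = arccos(p₁·p₂) ≈ 0.858 rad (49.2°).
Interpolate at f = 5/8 with slerp weights a = sin((1−f)δ)/sin δ ≈ 0.418, b = sin(fδ)/sin δ ≈ 0.675.
p = a·p₁ + b·p₂ ≈ (0.608, 0.502, 0.616); φ = arcsin(p_z) ≈ 38.00°, λ = atan2(p_y, p_x) ≈ 39.53°.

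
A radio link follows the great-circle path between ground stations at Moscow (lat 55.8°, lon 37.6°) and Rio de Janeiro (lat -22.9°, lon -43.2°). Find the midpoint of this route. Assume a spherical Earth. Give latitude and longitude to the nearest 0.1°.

≈ lat 20.8°, lon -14.4°

Write both endpoints as unit vectors p₁, p₂ with components (cos φ cos λ, cos φ sin λ, sin φ).
The central angle between the endpoints is δ = arccos(p₁·p₂) ≈ 1.812 rad (103.8°).
Interpolate at f = 1/2 with slerp weights a = sin((1−f)δ)/sin δ ≈ 0.811, b = sin(fδ)/sin δ ≈ 0.811.
p = a·p₁ + b·p₂ ≈ (0.905, -0.233, 0.355); φ = arcsin(p_z) ≈ 20.79°, λ = atan2(p_y, p_x) ≈ -14.44°.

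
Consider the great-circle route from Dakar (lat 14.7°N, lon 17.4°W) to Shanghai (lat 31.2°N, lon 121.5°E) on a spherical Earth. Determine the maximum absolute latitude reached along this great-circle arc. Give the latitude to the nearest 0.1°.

The great circle lies in the plane with unit normal n̂ = (p₁ × p₂)/|p₁ × p₂|.
Here n̂_z ≈ +0.625; the vertex latitude is φ_max = arccos|n̂_z| ≈ 51.3°.

≈ 51.3°N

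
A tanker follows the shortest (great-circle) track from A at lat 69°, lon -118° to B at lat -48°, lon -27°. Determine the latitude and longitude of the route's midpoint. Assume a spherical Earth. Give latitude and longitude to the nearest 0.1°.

Write both endpoints as unit vectors p₁, p₂ with components (cos φ cos λ, cos φ sin λ, sin φ).
The central angle between the endpoints is δ = arccos(p₁·p₂) ≈ 2.343 rad (134.3°).
Interpolate at f = 1/2 with slerp weights a = sin((1−f)δ)/sin δ ≈ 1.287, b = sin(fδ)/sin δ ≈ 1.287.
p = a·p₁ + b·p₂ ≈ (0.551, -0.798, 0.245); φ = arcsin(p_z) ≈ 14.18°, λ = atan2(p_y, p_x) ≈ -55.39°.

≈ lat 14.2°, lon -55.4°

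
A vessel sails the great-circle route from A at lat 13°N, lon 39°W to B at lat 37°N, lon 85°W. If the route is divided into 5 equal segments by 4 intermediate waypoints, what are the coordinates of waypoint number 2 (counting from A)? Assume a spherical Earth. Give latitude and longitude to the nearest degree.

Convert each endpoint to a unit vector on the sphere (x = cos φ cos λ, y = cos φ sin λ, z = sin φ).
The central angle between the endpoints is δ = arccos(p₁·p₂) ≈ 0.829 rad (47.5°).
Interpolate at f = 2/5 with slerp weights a = sin((1−f)δ)/sin δ ≈ 0.647, b = sin(fδ)/sin δ ≈ 0.442.
p = a·p₁ + b·p₂ ≈ (0.521, -0.748, 0.411); φ = arcsin(p_z) ≈ 24.29°, λ = atan2(p_y, p_x) ≈ -55.16°.

≈ lat 24°N, lon 55°W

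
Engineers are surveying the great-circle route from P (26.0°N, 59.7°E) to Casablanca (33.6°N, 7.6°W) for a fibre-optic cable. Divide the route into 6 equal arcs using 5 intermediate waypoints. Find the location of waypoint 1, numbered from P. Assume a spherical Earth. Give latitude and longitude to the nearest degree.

≈ (30°N, 50°E)

Convert each endpoint to a unit vector on the sphere (x = cos φ cos λ, y = cos φ sin λ, z = sin φ).
The central angle between the endpoints is δ = arccos(p₁·p₂) ≈ 1.010 rad (57.9°).
Interpolate at f = 1/6 with slerp weights a = sin((1−f)δ)/sin δ ≈ 0.881, b = sin(fδ)/sin δ ≈ 0.198.
p = a·p₁ + b·p₂ ≈ (0.563, 0.662, 0.496); φ = arcsin(p_z) ≈ 29.71°, λ = atan2(p_y, p_x) ≈ 49.62°.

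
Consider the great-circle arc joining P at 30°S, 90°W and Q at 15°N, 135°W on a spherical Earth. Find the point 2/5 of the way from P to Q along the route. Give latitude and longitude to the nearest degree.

Write both endpoints as unit vectors p₁, p₂ with components (cos φ cos λ, cos φ sin λ, sin φ).
The central angle between the endpoints is δ = arccos(p₁·p₂) ≈ 1.090 rad (62.5°).
Interpolate at f = 2/5 with slerp weights a = sin((1−f)δ)/sin δ ≈ 0.686, b = sin(fδ)/sin δ ≈ 0.476.
p = a·p₁ + b·p₂ ≈ (-0.325, -0.920, -0.220); φ = arcsin(p_z) ≈ -12.70°, λ = atan2(p_y, p_x) ≈ -109.48°.

≈ 13°S, 109°W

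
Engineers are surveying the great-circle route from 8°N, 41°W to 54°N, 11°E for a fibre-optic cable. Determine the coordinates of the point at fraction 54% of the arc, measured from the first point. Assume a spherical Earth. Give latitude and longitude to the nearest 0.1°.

≈ 35.5°N, 20.2°W

The haversine formula gives a central angle δ ≈ 1.080 rad (61.9°) between the endpoints.
Interpolate at f = 0.54 with slerp weights a = sin((1−f)δ)/sin δ ≈ 0.540, b = sin(fδ)/sin δ ≈ 0.624.
p = a·p₁ + b·p₂ ≈ (0.764, -0.281, 0.580); φ = arcsin(p_z) ≈ 35.48°, λ = atan2(p_y, p_x) ≈ -20.19°.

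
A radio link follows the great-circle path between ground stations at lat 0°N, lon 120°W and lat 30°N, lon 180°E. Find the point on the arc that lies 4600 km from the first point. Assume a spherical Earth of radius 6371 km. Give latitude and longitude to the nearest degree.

The haversine formula gives a central angle δ ≈ 1.123 rad (64.3°) between the endpoints. The total great-circle distance is δ·R ≈ 1.123 × 6371 ≈ 7154 km, so the target fraction is f = 4600/7154 ≈ 0.643.
Interpolate at f ≈ 0.643 with slerp weights a = sin((1−f)δ)/sin δ ≈ 0.433, b = sin(fδ)/sin δ ≈ 0.733.
p = a·p₁ + b·p₂ ≈ (-0.851, -0.375, 0.367); φ = arcsin(p_z) ≈ 21.51°, λ = atan2(p_y, p_x) ≈ -156.23°.

≈ lat 22°N, lon 156°W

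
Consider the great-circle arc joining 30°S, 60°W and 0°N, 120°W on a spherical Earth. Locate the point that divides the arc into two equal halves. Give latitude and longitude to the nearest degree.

Write both endpoints as unit vectors p₁, p₂ with components (cos φ cos λ, cos φ sin λ, sin φ).
The central angle between the endpoints is δ = arccos(p₁·p₂) ≈ 1.123 rad (64.3°).
Interpolate at f = 1/2 with slerp weights a = sin((1−f)δ)/sin δ ≈ 0.591, b = sin(fδ)/sin δ ≈ 0.591.
p = a·p₁ + b·p₂ ≈ (-0.040, -0.955, -0.295); φ = arcsin(p_z) ≈ -17.18°, λ = atan2(p_y, p_x) ≈ -92.37°.

≈ 17°S, 92°W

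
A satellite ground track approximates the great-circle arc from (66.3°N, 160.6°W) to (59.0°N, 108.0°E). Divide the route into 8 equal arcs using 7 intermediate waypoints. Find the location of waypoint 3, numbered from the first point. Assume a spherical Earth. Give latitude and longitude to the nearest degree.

≈ (71°N, 161°E)

From cos δ = sin φ₁ sin φ₂ + cos φ₁ cos φ₂ cos Δλ, the central angle is δ ≈ 0.676 rad (38.8°).
Interpolate at f = 3/8 with slerp weights a = sin((1−f)δ)/sin δ ≈ 0.655, b = sin(fδ)/sin δ ≈ 0.401.
p = a·p₁ + b·p₂ ≈ (-0.312, 0.109, 0.944); φ = arcsin(p_z) ≈ 70.69°, λ = atan2(p_y, p_x) ≈ 160.78°.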